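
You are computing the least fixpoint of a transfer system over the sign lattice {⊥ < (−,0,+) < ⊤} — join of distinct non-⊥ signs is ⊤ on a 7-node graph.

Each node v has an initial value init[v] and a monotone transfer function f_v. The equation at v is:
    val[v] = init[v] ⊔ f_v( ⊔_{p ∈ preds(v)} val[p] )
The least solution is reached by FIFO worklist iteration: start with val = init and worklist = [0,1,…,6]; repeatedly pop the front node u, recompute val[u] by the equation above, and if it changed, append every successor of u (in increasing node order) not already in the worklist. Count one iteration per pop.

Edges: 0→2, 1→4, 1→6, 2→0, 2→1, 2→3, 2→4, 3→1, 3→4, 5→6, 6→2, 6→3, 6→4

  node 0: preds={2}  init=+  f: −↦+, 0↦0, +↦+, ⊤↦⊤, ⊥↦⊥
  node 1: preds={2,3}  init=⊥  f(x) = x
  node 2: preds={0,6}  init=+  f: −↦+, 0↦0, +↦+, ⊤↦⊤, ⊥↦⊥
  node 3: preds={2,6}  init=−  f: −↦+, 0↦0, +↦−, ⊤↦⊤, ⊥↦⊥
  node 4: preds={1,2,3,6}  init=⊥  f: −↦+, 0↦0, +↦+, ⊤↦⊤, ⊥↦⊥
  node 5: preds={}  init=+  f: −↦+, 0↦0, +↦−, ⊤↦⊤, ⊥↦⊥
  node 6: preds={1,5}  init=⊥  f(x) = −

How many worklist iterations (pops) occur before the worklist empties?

Worklist (13 pops):
  #1 pop 0: in=+ → + (no change)
  #2 pop 1: in=⊤ → ⊤ (was ⊥); enqueue []
  #3 pop 2: in=+ → + (no change)
  #4 pop 3: in=+ → − (no change)
  #5 pop 4: in=⊤ → ⊤ (was ⊥); enqueue []
  #6 pop 5: in=⊥ → + (no change)
  #7 pop 6: in=⊤ → − (was ⊥); enqueue [2,3,4]
  #8 pop 2: in=⊤ → ⊤ (was +); enqueue [0,1]
  #9 pop 3: in=⊤ → ⊤ (was −); enqueue []
  #10 pop 4: in=⊤ → ⊤ (no change)
  #11 pop 0: in=⊤ → ⊤ (was +); enqueue [2]
  #12 pop 1: in=⊤ → ⊤ (no change)
  #13 pop 2: in=⊤ → ⊤ (no change)

Fixpoint:
  val[0] = ⊤
  val[1] = ⊤
  val[2] = ⊤
  val[3] = ⊤
  val[4] = ⊤
  val[5] = +
  val[6] = −

13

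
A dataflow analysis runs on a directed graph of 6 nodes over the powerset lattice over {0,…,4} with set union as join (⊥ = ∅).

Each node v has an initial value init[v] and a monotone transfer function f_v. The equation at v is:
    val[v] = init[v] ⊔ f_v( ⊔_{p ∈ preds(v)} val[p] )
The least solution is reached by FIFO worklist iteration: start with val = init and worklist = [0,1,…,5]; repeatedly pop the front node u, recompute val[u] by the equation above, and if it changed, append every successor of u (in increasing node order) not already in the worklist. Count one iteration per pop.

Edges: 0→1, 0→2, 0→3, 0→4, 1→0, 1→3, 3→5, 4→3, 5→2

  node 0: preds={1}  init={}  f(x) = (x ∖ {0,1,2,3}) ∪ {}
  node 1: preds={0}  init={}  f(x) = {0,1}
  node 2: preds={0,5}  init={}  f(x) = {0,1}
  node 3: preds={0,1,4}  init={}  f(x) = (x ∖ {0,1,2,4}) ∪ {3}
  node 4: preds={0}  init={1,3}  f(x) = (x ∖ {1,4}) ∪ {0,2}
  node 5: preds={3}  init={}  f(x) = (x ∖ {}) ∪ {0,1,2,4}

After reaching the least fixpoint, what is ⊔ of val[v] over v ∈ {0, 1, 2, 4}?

Worklist (9 pops):
  #1 pop 0: in={} → {} (no change)
  #2 pop 1: in={} → {0,1} (was {}); enqueue [0]
  #3 pop 2: in={} → {0,1} (was {}); enqueue []
  #4 pop 3: in={0,1,3} → {3} (was {}); enqueue []
  #5 pop 4: in={} → {0,1,2,3} (was {1,3}); enqueue [3]
  #6 pop 5: in={3} → {0,1,2,3,4} (was {}); enqueue [2]
  #7 pop 0: in={0,1} → {} (no change)
  #8 pop 3: in={0,1,2,3} → {3} (no change)
  #9 pop 2: in={0,1,2,3,4} → {0,1} (no change)

Fixpoint:
  val[0] = {}
  val[1] = {0,1}
  val[2] = {0,1}
  val[3] = {3}
  val[4] = {0,1,2,3}
  val[5] = {0,1,2,3,4}

{0,1,2,3}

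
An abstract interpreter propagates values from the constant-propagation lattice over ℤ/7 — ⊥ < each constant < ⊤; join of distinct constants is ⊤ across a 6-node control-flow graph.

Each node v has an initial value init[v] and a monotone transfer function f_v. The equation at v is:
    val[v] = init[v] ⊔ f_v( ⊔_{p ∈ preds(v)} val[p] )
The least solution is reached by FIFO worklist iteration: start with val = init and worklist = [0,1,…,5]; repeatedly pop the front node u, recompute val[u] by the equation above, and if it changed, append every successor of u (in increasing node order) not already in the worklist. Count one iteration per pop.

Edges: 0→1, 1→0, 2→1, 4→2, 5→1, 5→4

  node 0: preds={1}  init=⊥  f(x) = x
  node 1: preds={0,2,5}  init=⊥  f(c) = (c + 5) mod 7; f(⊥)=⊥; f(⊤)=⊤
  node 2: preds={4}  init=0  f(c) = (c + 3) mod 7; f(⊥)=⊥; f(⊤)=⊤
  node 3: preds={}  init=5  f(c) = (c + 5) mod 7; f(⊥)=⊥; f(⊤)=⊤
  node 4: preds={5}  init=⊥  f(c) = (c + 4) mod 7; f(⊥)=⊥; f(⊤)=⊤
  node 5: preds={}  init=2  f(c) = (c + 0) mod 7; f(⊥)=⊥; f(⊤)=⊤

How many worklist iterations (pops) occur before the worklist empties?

Worklist (9 pops):
  #1 pop 0: in=⊥ → ⊥ (no change)
  #2 pop 1: in=⊤ → ⊤ (was ⊥); enqueue [0]
  #3 pop 2: in=⊥ → 0 (no change)
  #4 pop 3: in=⊥ → 5 (no change)
  #5 pop 4: in=2 → 6 (was ⊥); enqueue [2]
  #6 pop 5: in=⊥ → 2 (no change)
  #7 pop 0: in=⊤ → ⊤ (was ⊥); enqueue [1]
  #8 pop 2: in=6 → ⊤ (was 0); enqueue []
  #9 pop 1: in=⊤ → ⊤ (no change)

Fixpoint:
  val[0] = ⊤
  val[1] = ⊤
  val[2] = ⊤
  val[3] = 5
  val[4] = 6
  val[5] = 2

9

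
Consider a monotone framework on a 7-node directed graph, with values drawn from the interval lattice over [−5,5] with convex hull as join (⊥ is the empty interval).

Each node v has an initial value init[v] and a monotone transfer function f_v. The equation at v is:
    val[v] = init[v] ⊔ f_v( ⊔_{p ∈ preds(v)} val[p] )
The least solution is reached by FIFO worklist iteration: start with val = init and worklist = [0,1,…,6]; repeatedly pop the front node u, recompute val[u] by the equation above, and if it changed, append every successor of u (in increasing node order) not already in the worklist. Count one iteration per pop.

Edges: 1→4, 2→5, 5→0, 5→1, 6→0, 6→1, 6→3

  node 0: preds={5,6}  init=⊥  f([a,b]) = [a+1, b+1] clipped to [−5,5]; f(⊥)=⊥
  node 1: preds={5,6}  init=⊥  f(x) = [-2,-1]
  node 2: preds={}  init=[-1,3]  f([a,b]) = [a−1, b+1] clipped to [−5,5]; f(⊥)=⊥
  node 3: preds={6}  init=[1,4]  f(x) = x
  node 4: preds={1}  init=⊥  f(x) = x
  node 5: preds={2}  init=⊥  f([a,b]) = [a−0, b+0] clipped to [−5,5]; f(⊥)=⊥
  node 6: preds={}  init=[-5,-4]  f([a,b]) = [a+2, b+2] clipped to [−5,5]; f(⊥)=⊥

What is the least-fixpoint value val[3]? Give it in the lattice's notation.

Worklist (9 pops):
  #1 pop 0: in=[-5,-4] → [-4,-3] (was ⊥); enqueue []
  #2 pop 1: in=[-5,-4] → [-2,-1] (was ⊥); enqueue []
  #3 pop 2: in=⊥ → [-1,3] (no change)
  #4 pop 3: in=[-5,-4] → [-5,4] (was [1,4]); enqueue []
  #5 pop 4: in=[-2,-1] → [-2,-1] (was ⊥); enqueue []
  #6 pop 5: in=[-1,3] → [-1,3] (was ⊥); enqueue [0,1]
  #7 pop 6: in=⊥ → [-5,-4] (no change)
  #8 pop 0: in=[-5,3] → [-4,4] (was [-4,-3]); enqueue []
  #9 pop 1: in=[-5,3] → [-2,-1] (no change)

Fixpoint:
  val[0] = [-4,4]
  val[1] = [-2,-1]
  val[2] = [-1,3]
  val[3] = [-5,4]
  val[4] = [-2,-1]
  val[5] = [-1,3]
  val[6] = [-5,-4]

[-5,4]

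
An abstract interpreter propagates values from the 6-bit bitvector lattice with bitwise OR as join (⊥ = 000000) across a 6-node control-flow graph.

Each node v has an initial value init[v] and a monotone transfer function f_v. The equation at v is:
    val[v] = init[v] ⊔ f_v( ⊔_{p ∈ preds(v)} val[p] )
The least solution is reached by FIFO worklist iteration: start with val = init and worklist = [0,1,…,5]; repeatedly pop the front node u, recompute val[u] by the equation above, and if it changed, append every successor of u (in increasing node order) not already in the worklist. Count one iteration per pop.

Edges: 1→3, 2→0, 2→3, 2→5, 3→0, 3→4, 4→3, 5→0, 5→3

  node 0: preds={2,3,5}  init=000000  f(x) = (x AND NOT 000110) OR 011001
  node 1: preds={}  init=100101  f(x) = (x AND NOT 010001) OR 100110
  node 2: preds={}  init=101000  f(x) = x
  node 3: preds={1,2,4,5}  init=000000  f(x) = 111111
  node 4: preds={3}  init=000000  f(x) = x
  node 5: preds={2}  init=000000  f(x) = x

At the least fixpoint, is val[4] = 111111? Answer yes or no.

yes

Worklist (8 pops):
  #1 pop 0: in=101000 → 111001 (was 000000); enqueue []
  #2 pop 1: in=000000 → 100111 (was 100101); enqueue []
  #3 pop 2: in=000000 → 101000 (no change)
  #4 pop 3: in=101111 → 111111 (was 000000); enqueue [0]
  #5 pop 4: in=111111 → 111111 (was 000000); enqueue [3]
  #6 pop 5: in=101000 → 101000 (was 000000); enqueue []
  #7 pop 0: in=111111 → 111001 (no change)
  #8 pop 3: in=111111 → 111111 (no change)

Fixpoint:
  val[0] = 111001
  val[1] = 100111
  val[2] = 101000
  val[3] = 111111
  val[4] = 111111
  val[5] = 101000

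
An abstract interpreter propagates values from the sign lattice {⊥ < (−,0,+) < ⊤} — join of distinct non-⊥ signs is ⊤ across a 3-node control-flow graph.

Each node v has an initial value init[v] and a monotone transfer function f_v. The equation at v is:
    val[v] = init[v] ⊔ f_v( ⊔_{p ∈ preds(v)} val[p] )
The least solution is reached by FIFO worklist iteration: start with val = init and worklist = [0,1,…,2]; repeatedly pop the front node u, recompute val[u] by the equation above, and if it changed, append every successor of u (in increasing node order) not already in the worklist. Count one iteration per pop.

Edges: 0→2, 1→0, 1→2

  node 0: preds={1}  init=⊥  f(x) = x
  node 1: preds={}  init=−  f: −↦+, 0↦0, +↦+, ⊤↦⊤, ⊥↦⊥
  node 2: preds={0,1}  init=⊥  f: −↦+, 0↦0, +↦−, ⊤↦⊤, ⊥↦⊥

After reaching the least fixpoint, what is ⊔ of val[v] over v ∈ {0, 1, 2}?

⊤

Iteration log — 3 steps:
  step 1. node 0  ⊔preds=−  new=−  old=⊥  +wl: 
  step 2. node 1  ⊔preds=⊥  new=−  stable
  step 3. node 2  ⊔preds=−  new=+  old=⊥  +wl: 

Least fixpoint reached:
  node 0: −
  node 1: −
  node 2: +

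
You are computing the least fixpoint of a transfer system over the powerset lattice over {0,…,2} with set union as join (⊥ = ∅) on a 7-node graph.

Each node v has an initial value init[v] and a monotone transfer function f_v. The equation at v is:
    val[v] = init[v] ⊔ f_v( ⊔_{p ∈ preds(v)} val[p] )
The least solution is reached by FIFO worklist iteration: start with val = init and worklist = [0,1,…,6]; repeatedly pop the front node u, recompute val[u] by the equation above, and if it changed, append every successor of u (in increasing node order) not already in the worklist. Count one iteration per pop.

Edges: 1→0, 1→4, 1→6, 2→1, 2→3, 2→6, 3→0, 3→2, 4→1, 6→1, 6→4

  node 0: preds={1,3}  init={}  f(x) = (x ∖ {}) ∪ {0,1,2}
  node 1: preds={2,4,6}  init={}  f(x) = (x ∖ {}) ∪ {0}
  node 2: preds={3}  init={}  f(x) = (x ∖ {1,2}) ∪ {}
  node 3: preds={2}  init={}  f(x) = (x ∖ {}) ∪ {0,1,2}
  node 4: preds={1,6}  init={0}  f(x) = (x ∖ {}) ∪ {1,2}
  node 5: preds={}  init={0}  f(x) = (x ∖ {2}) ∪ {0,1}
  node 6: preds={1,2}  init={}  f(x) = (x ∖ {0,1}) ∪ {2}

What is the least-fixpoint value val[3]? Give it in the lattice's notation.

Trace (14 dequeues):
  [1] u=0 | in {} | out {0,1,2} | prev {} | push {}
  [2] u=1 | in {0} | out {0} | prev {} | push {0}
  [3] u=2 | in {} | out {} | ==
  [4] u=3 | in {} | out {0,1,2} | prev {} | push {2}
  [5] u=4 | in {0} | out {0,1,2} | prev {0} | push {1}
  [6] u=5 | in {} | out {0,1} | prev {0} | push {}
  [7] u=6 | in {0} | out {2} | prev {} | push {4}
  [8] u=0 | in {0,1,2} | out {0,1,2} | ==
  [9] u=2 | in {0,1,2} | out {0} | prev {} | push {3,6}
  [10] u=1 | in {0,1,2} | out {0,1,2} | prev {0} | push {0}
  [11] u=4 | in {0,1,2} | out {0,1,2} | ==
  [12] u=3 | in {0} | out {0,1,2} | ==
  [13] u=6 | in {0,1,2} | out {2} | ==
  [14] u=0 | in {0,1,2} | out {0,1,2} | ==

Converged values:
  [0] {0,1,2}
  [1] {0,1,2}
  [2] {0}
  [3] {0,1,2}
  [4] {0,1,2}
  [5] {0,1}
  [6] {2}

{0,1,2}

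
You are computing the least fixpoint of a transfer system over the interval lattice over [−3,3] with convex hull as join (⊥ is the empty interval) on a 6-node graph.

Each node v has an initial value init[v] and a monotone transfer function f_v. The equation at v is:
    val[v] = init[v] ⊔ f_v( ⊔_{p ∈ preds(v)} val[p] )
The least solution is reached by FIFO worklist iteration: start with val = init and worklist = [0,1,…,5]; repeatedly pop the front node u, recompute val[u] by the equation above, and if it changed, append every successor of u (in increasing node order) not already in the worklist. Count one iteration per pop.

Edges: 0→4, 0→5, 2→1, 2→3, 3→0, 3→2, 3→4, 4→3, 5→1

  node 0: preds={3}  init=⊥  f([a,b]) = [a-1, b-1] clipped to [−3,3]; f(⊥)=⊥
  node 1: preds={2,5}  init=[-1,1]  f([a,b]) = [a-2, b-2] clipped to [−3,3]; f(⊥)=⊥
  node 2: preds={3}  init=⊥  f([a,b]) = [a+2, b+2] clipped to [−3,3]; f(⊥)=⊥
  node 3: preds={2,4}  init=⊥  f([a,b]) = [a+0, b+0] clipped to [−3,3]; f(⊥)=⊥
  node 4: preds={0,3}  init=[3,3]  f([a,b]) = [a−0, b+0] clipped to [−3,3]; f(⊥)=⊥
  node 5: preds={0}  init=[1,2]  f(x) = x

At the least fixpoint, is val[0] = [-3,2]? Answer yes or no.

yes

Worklist (46 pops):
  #1 pop 0: in=⊥ → ⊥ (no change)
  #2 pop 1: in=[1,2] → [-1,1] (no change)
  #3 pop 2: in=⊥ → ⊥ (no change)
  #4 pop 3: in=[3,3] → [3,3] (was ⊥); enqueue [0,2]
  #5 pop 4: in=[3,3] → [3,3] (no change)
  #6 pop 5: in=⊥ → [1,2] (no change)
  #7 pop 0: in=[3,3] → [2,2] (was ⊥); enqueue [4,5]
  #8 pop 2: in=[3,3] → [3,3] (was ⊥); enqueue [1,3]
  #9 pop 4: in=[2,3] → [2,3] (was [3,3]); enqueue []
  #10 pop 5: in=[2,2] → [1,2] (no change)
  #11 pop 1: in=[1,3] → [-1,1] (no change)
  #12 pop 3: in=[2,3] → [2,3] (was [3,3]); enqueue [0,2,4]
  #13 pop 0: in=[2,3] → [1,2] (was [2,2]); enqueue [5]
  #14 pop 2: in=[2,3] → [3,3] (no change)
  #15 pop 4: in=[1,3] → [1,3] (was [2,3]); enqueue [3]
  #16 pop 5: in=[1,2] → [1,2] (no change)
  #17 pop 3: in=[1,3] → [1,3] (was [2,3]); enqueue [0,2,4]
  #18 pop 0: in=[1,3] → [0,2] (was [1,2]); enqueue [5]
  #19 pop 2: in=[1,3] → [3,3] (no change)
  #20 pop 4: in=[0,3] → [0,3] (was [1,3]); enqueue [3]
  #21 pop 5: in=[0,2] → [0,2] (was [1,2]); enqueue [1]
  #22 pop 3: in=[0,3] → [0,3] (was [1,3]); enqueue [0,2,4]
  #23 pop 1: in=[0,3] → [-2,1] (was [-1,1]); enqueue []
  #24 pop 0: in=[0,3] → [-1,2] (was [0,2]); enqueue [5]
  #25 pop 2: in=[0,3] → [2,3] (was [3,3]); enqueue [1,3]
  #26 pop 4: in=[-1,3] → [-1,3] (was [0,3]); enqueue []
  #27 pop 5: in=[-1,2] → [-1,2] (was [0,2]); enqueue []
  #28 pop 1: in=[-1,3] → [-3,1] (was [-2,1]); enqueue []
  #29 pop 3: in=[-1,3] → [-1,3] (was [0,3]); enqueue [0,2,4]
  #30 pop 0: in=[-1,3] → [-2,2] (was [-1,2]); enqueue [5]
  #31 pop 2: in=[-1,3] → [1,3] (was [2,3]); enqueue [1,3]
  #32 pop 4: in=[-2,3] → [-2,3] (was [-1,3]); enqueue []
  #33 pop 5: in=[-2,2] → [-2,2] (was [-1,2]); enqueue []
  #34 pop 1: in=[-2,3] → [-3,1] (no change)
  #35 pop 3: in=[-2,3] → [-2,3] (was [-1,3]); enqueue [0,2,4]
  #36 pop 0: in=[-2,3] → [-3,2] (was [-2,2]); enqueue [5]
  #37 pop 2: in=[-2,3] → [0,3] (was [1,3]); enqueue [1,3]
  #38 pop 4: in=[-3,3] → [-3,3] (was [-2,3]); enqueue []
  #39 pop 5: in=[-3,2] → [-3,2] (was [-2,2]); enqueue []
  #40 pop 1: in=[-3,3] → [-3,1] (no change)
  #41 pop 3: in=[-3,3] → [-3,3] (was [-2,3]); enqueue [0,2,4]
  #42 pop 0: in=[-3,3] → [-3,2] (no change)
  #43 pop 2: in=[-3,3] → [-1,3] (was [0,3]); enqueue [1,3]
  #44 pop 4: in=[-3,3] → [-3,3] (no change)
  #45 pop 1: in=[-3,3] → [-3,1] (no change)
  #46 pop 3: in=[-3,3] → [-3,3] (no change)

Fixpoint:
  val[0] = [-3,2]
  val[1] = [-3,1]
  val[2] = [-1,3]
  val[3] = [-3,3]
  val[4] = [-3,3]
  val[5] = [-3,2]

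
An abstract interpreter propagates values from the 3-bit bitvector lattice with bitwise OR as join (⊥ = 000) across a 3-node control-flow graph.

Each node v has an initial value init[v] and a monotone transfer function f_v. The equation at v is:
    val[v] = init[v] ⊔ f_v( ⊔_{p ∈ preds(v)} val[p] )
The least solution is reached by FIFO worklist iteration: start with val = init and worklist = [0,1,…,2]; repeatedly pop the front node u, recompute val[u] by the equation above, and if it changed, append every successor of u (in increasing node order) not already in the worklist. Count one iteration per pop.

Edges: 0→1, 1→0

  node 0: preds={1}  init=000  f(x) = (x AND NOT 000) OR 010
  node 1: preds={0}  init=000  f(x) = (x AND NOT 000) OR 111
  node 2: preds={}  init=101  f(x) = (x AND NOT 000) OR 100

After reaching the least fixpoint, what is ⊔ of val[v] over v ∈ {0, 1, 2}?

Trace (5 dequeues):
  [1] u=0 | in 000 | out 010 | prev 000 | push {}
  [2] u=1 | in 010 | out 111 | prev 000 | push {0}
  [3] u=2 | in 000 | out 101 | ==
  [4] u=0 | in 111 | out 111 | prev 010 | push {1}
  [5] u=1 | in 111 | out 111 | ==

Converged values:
  [0] 111
  [1] 111
  [2] 101

111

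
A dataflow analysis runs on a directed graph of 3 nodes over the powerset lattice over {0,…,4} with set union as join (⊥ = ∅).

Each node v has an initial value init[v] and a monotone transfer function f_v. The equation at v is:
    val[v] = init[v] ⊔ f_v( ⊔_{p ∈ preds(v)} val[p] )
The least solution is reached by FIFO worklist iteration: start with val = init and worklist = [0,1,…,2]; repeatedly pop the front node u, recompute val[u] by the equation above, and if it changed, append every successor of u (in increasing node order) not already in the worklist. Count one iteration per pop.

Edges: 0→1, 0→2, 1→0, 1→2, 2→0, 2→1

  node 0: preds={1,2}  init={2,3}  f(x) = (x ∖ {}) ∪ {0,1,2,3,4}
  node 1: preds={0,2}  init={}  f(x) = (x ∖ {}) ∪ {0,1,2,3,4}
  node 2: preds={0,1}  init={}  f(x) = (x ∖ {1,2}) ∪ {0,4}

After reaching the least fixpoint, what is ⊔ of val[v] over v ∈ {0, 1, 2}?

Trace (5 dequeues):
  [1] u=0 | in {} | out {0,1,2,3,4} | prev {2,3} | push {}
  [2] u=1 | in {0,1,2,3,4} | out {0,1,2,3,4} | prev {} | push {0}
  [3] u=2 | in {0,1,2,3,4} | out {0,3,4} | prev {} | push {1}
  [4] u=0 | in {0,1,2,3,4} | out {0,1,2,3,4} | ==
  [5] u=1 | in {0,1,2,3,4} | out {0,1,2,3,4} | ==

Converged values:
  [0] {0,1,2,3,4}
  [1] {0,1,2,3,4}
  [2] {0,3,4}

{0,1,2,3,4}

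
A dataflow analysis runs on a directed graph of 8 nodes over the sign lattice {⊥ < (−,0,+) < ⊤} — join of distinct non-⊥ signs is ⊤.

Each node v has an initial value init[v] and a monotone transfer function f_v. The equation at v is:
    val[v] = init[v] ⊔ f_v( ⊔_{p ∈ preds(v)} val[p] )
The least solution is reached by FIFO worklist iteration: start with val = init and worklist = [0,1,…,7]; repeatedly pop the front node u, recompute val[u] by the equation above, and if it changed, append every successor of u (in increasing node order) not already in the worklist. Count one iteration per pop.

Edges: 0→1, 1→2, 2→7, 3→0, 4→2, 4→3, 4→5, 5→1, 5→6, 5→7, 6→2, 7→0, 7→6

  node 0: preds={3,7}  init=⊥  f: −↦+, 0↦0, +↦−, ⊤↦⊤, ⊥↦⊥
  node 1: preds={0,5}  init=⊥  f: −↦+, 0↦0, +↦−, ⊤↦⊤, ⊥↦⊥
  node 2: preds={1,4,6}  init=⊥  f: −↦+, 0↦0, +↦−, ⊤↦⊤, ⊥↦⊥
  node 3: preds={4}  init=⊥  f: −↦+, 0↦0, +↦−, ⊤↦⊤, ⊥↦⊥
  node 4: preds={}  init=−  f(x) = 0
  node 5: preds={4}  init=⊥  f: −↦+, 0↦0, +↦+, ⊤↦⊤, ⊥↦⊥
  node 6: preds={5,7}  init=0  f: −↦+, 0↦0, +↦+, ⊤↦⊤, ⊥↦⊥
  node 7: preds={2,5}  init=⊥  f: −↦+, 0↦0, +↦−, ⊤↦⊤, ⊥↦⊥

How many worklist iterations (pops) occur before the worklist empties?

15

Worklist (15 pops):
  #1 pop 0: in=⊥ → ⊥ (no change)
  #2 pop 1: in=⊥ → ⊥ (no change)
  #3 pop 2: in=⊤ → ⊤ (was ⊥); enqueue []
  #4 pop 3: in=− → + (was ⊥); enqueue [0]
  #5 pop 4: in=⊥ → ⊤ (was −); enqueue [2,3]
  #6 pop 5: in=⊤ → ⊤ (was ⊥); enqueue [1]
  #7 pop 6: in=⊤ → ⊤ (was 0); enqueue []
  #8 pop 7: in=⊤ → ⊤ (was ⊥); enqueue [6]
  #9 pop 0: in=⊤ → ⊤ (was ⊥); enqueue []
  #10 pop 2: in=⊤ → ⊤ (no change)
  #11 pop 3: in=⊤ → ⊤ (was +); enqueue [0]
  #12 pop 1: in=⊤ → ⊤ (was ⊥); enqueue [2]
  #13 pop 6: in=⊤ → ⊤ (no change)
  #14 pop 0: in=⊤ → ⊤ (no change)
  #15 pop 2: in=⊤ → ⊤ (no change)

Fixpoint:
  val[0] = ⊤
  val[1] = ⊤
  val[2] = ⊤
  val[3] = ⊤
  val[4] = ⊤
  val[5] = ⊤
  val[6] = ⊤
  val[7] = ⊤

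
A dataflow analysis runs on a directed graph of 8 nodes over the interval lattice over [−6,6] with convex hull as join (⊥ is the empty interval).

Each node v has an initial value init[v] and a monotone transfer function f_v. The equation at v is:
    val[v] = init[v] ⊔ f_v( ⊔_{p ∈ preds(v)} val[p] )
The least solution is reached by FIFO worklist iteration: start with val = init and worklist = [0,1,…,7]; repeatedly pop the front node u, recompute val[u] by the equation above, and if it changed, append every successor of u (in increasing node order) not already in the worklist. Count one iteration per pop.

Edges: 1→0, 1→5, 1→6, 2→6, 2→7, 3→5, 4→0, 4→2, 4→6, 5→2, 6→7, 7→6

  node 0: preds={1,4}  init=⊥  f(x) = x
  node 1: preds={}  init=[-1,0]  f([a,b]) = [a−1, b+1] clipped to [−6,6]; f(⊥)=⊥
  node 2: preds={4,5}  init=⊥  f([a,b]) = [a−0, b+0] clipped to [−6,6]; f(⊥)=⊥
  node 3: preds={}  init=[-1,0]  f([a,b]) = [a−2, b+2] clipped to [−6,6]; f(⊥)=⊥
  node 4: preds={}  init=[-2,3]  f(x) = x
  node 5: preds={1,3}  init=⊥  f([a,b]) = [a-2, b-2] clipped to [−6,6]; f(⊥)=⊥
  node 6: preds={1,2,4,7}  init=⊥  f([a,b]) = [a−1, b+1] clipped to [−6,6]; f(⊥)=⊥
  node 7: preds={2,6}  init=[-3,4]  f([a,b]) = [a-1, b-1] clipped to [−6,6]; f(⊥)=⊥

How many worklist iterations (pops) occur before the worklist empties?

12

Iteration log — 12 steps:
  step 1. node 0  ⊔preds=[-2,3]  new=[-2,3]  old=⊥  +wl: 
  step 2. node 1  ⊔preds=⊥  new=[-1,0]  stable
  step 3. node 2  ⊔preds=[-2,3]  new=[-2,3]  old=⊥  +wl: 
  step 4. node 3  ⊔preds=⊥  new=[-1,0]  stable
  step 5. node 4  ⊔preds=⊥  new=[-2,3]  stable
  step 6. node 5  ⊔preds=[-1,0]  new=[-3,-2]  old=⊥  +wl: 2
  step 7. node 6  ⊔preds=[-3,4]  new=[-4,5]  old=⊥  +wl: 
  step 8. node 7  ⊔preds=[-4,5]  new=[-5,4]  old=[-3,4]  +wl: 6
  step 9. node 2  ⊔preds=[-3,3]  new=[-3,3]  old=[-2,3]  +wl: 7
  step 10. node 6  ⊔preds=[-5,4]  new=[-6,5]  old=[-4,5]  +wl: 
  step 11. node 7  ⊔preds=[-6,5]  new=[-6,4]  old=[-5,4]  +wl: 6
  step 12. node 6  ⊔preds=[-6,4]  new=[-6,5]  stable

Least fixpoint reached:
  node 0: [-2,3]
  node 1: [-1,0]
  node 2: [-3,3]
  node 3: [-1,0]
  node 4: [-2,3]
  node 5: [-3,-2]
  node 6: [-6,5]
  node 7: [-6,4]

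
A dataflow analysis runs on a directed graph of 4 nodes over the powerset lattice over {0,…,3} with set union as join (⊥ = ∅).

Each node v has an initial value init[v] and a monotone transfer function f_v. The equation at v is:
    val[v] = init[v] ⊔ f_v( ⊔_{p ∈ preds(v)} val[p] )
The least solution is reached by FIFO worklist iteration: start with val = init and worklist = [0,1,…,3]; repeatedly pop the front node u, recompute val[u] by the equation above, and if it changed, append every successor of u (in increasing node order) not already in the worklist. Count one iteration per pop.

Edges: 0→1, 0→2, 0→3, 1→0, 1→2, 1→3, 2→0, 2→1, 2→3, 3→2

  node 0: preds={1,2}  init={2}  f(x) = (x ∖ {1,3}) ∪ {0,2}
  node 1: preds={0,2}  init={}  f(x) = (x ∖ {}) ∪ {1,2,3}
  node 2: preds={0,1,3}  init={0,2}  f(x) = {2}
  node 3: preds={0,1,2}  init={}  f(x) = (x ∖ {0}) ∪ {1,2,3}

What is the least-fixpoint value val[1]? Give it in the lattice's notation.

{0,1,2,3}

Trace (6 dequeues):
  [1] u=0 | in {0,2} | out {0,2} | prev {2} | push {}
  [2] u=1 | in {0,2} | out {0,1,2,3} | prev {} | push {0}
  [3] u=2 | in {0,1,2,3} | out {0,2} | ==
  [4] u=3 | in {0,1,2,3} | out {1,2,3} | prev {} | push {2}
  [5] u=0 | in {0,1,2,3} | out {0,2} | ==
  [6] u=2 | in {0,1,2,3} | out {0,2} | ==

Converged values:
  [0] {0,2}
  [1] {0,1,2,3}
  [2] {0,2}
  [3] {1,2,3}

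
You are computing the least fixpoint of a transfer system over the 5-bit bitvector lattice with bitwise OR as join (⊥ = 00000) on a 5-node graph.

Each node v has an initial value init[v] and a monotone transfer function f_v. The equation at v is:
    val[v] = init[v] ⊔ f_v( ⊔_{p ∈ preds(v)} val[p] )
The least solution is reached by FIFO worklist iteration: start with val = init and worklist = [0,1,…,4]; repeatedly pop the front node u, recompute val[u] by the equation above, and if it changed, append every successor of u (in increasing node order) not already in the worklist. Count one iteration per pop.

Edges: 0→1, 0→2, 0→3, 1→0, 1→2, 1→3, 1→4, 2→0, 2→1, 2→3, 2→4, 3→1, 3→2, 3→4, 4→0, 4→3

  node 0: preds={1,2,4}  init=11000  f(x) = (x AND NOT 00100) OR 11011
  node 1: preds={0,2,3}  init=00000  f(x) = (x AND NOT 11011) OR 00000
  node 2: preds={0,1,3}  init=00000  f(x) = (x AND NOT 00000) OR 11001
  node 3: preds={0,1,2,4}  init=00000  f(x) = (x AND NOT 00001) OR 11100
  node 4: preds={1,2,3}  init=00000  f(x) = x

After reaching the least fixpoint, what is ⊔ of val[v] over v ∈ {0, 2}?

Trace (12 dequeues):
  [1] u=0 | in 00000 | out 11011 | prev 11000 | push {}
  [2] u=1 | in 11011 | out 00000 | ==
  [3] u=2 | in 11011 | out 11011 | prev 00000 | push {0,1}
  [4] u=3 | in 11011 | out 11110 | prev 00000 | push {2}
  [5] u=4 | in 11111 | out 11111 | prev 00000 | push {3}
  [6] u=0 | in 11111 | out 11011 | ==
  [7] u=1 | in 11111 | out 00100 | prev 00000 | push {0,4}
  [8] u=2 | in 11111 | out 11111 | prev 11011 | push {1}
  [9] u=3 | in 11111 | out 11110 | ==
  [10] u=0 | in 11111 | out 11011 | ==
  [11] u=4 | in 11111 | out 11111 | ==
  [12] u=1 | in 11111 | out 00100 | ==

Converged values:
  [0] 11011
  [1] 00100
  [2] 11111
  [3] 11110
  [4] 11111

11111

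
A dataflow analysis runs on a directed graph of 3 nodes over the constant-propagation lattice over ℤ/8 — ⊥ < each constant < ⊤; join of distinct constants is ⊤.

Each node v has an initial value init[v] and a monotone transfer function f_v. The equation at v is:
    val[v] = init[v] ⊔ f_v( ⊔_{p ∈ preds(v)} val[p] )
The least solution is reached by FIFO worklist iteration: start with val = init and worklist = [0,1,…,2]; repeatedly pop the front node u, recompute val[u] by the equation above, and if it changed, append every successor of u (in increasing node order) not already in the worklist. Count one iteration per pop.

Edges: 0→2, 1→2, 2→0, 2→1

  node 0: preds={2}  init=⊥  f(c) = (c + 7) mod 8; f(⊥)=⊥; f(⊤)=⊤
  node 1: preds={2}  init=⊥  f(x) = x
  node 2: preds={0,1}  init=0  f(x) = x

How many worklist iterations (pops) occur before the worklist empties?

6

Trace (6 dequeues):
  [1] u=0 | in 0 | out 7 | prev ⊥ | push {}
  [2] u=1 | in 0 | out 0 | prev ⊥ | push {}
  [3] u=2 | in ⊤ | out ⊤ | prev 0 | push {0,1}
  [4] u=0 | in ⊤ | out ⊤ | prev 7 | push {2}
  [5] u=1 | in ⊤ | out ⊤ | prev 0 | push {}
  [6] u=2 | in ⊤ | out ⊤ | ==

Converged values:
  [0] ⊤
  [1] ⊤
  [2] ⊤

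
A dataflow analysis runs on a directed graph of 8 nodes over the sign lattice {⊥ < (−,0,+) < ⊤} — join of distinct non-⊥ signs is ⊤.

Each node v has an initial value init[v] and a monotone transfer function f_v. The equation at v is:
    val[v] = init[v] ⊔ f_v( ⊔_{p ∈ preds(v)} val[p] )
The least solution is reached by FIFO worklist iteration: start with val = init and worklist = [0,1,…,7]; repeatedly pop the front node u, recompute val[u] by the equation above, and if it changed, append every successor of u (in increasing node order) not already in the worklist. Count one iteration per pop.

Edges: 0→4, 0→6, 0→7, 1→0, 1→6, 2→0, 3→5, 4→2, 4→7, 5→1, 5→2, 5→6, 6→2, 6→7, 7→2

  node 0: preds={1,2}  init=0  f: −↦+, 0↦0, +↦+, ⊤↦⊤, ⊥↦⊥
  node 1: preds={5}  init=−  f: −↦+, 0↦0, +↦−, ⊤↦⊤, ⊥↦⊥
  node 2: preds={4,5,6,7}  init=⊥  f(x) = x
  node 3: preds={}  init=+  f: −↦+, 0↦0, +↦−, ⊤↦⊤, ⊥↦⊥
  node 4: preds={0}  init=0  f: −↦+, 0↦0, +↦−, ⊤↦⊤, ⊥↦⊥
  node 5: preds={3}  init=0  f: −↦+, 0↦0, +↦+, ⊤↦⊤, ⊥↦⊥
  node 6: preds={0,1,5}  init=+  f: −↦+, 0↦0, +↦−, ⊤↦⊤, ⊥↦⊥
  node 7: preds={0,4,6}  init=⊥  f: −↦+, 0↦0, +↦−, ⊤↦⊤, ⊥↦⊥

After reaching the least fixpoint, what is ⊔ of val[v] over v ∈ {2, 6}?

⊤

Trace (11 dequeues):
  [1] u=0 | in − | out ⊤ | prev 0 | push {}
  [2] u=1 | in 0 | out ⊤ | prev − | push {0}
  [3] u=2 | in ⊤ | out ⊤ | prev ⊥ | push {}
  [4] u=3 | in ⊥ | out + | ==
  [5] u=4 | in ⊤ | out ⊤ | prev 0 | push {2}
  [6] u=5 | in + | out ⊤ | prev 0 | push {1}
  [7] u=6 | in ⊤ | out ⊤ | prev + | push {}
  [8] u=7 | in ⊤ | out ⊤ | prev ⊥ | push {}
  [9] u=0 | in ⊤ | out ⊤ | ==
  [10] u=2 | in ⊤ | out ⊤ | ==
  [11] u=1 | in ⊤ | out ⊤ | ==

Converged values:
  [0] ⊤
  [1] ⊤
  [2] ⊤
  [3] +
  [4] ⊤
  [5] ⊤
  [6] ⊤
  [7] ⊤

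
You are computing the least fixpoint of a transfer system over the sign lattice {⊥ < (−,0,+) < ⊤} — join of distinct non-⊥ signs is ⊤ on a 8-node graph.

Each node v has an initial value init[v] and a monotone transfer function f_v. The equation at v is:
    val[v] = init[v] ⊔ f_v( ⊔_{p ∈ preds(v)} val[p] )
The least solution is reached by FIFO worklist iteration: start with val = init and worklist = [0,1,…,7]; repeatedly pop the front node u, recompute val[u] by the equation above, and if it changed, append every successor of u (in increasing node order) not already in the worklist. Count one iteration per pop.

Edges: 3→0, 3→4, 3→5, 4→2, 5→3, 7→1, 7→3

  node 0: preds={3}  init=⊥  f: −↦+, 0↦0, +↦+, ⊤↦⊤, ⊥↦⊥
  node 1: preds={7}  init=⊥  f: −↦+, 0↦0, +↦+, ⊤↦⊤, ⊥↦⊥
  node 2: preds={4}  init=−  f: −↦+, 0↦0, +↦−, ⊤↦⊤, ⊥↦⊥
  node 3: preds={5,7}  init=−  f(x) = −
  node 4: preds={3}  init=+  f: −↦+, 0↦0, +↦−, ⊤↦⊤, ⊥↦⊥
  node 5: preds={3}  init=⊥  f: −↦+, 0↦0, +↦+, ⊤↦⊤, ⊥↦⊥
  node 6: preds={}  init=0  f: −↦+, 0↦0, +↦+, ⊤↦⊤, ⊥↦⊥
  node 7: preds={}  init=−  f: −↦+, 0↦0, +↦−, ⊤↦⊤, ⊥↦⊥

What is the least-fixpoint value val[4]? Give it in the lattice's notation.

+

Iteration log — 9 steps:
  step 1. node 0  ⊔preds=−  new=+  old=⊥  +wl: 
  step 2. node 1  ⊔preds=−  new=+  old=⊥  +wl: 
  step 3. node 2  ⊔preds=+  new=−  stable
  step 4. node 3  ⊔preds=−  new=−  stable
  step 5. node 4  ⊔preds=−  new=+  stable
  step 6. node 5  ⊔preds=−  new=+  old=⊥  +wl: 3
  step 7. node 6  ⊔preds=⊥  new=0  stable
  step 8. node 7  ⊔preds=⊥  new=−  stable
  step 9. node 3  ⊔preds=⊤  new=−  stable

Least fixpoint reached:
  node 0: +
  node 1: +
  node 2: −
  node 3: −
  node 4: +
  node 5: +
  node 6: 0
  node 7: −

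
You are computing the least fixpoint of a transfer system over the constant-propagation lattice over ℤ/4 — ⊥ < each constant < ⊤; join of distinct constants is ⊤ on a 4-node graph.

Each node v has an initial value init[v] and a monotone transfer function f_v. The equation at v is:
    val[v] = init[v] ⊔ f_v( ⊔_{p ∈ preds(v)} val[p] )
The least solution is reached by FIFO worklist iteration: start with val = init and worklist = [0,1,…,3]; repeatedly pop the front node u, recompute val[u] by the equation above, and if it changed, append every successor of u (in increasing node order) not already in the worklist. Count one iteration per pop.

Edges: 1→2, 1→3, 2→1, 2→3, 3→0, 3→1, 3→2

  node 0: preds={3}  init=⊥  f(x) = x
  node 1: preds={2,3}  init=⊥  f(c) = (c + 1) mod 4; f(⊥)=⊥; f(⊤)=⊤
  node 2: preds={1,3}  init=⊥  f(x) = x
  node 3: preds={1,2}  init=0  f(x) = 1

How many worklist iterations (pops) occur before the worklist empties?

8

Iteration log — 8 steps:
  step 1. node 0  ⊔preds=0  new=0  old=⊥  +wl: 
  step 2. node 1  ⊔preds=0  new=1  old=⊥  +wl: 
  step 3. node 2  ⊔preds=⊤  new=⊤  old=⊥  +wl: 1
  step 4. node 3  ⊔preds=⊤  new=⊤  old=0  +wl: 0,2
  step 5. node 1  ⊔preds=⊤  new=⊤  old=1  +wl: 3
  step 6. node 0  ⊔preds=⊤  new=⊤  old=0  +wl: 
  step 7. node 2  ⊔preds=⊤  new=⊤  stable
  step 8. node 3  ⊔preds=⊤  new=⊤  stable

Least fixpoint reached:
  node 0: ⊤
  node 1: ⊤
  node 2: ⊤
  node 3: ⊤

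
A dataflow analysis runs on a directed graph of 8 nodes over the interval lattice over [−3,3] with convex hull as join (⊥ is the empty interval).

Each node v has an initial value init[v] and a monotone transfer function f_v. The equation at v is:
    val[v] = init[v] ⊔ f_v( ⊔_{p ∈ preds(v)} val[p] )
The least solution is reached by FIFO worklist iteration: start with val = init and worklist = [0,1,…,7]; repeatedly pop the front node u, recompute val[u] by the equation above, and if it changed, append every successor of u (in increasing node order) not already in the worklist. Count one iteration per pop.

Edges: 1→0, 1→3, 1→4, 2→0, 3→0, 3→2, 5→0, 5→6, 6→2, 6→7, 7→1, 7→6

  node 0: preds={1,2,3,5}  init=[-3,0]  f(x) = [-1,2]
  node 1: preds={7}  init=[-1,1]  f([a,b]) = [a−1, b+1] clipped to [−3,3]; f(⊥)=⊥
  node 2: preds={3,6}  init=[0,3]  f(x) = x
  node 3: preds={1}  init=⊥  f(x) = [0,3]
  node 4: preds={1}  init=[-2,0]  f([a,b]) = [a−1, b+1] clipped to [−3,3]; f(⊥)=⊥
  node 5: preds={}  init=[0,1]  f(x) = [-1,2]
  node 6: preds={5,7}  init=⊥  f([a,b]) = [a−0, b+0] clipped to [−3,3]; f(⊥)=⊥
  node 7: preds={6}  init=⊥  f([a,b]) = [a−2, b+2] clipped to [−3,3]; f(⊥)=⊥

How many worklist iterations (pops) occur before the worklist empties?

Iteration log — 18 steps:
  step 1. node 0  ⊔preds=[-1,3]  new=[-3,2]  old=[-3,0]  +wl: 
  step 2. node 1  ⊔preds=⊥  new=[-1,1]  stable
  step 3. node 2  ⊔preds=⊥  new=[0,3]  stable
  step 4. node 3  ⊔preds=[-1,1]  new=[0,3]  old=⊥  +wl: 0,2
  step 5. node 4  ⊔preds=[-1,1]  new=[-2,2]  old=[-2,0]  +wl: 
  step 6. node 5  ⊔preds=⊥  new=[-1,2]  old=[0,1]  +wl: 
  step 7. node 6  ⊔preds=[-1,2]  new=[-1,2]  old=⊥  +wl: 
  step 8. node 7  ⊔preds=[-1,2]  new=[-3,3]  old=⊥  +wl: 1,6
  step 9. node 0  ⊔preds=[-1,3]  new=[-3,2]  stable
  step 10. node 2  ⊔preds=[-1,3]  new=[-1,3]  old=[0,3]  +wl: 0
  step 11. node 1  ⊔preds=[-3,3]  new=[-3,3]  old=[-1,1]  +wl: 3,4
  step 12. node 6  ⊔preds=[-3,3]  new=[-3,3]  old=[-1,2]  +wl: 2,7
  step 13. node 0  ⊔preds=[-3,3]  new=[-3,2]  stable
  step 14. node 3  ⊔preds=[-3,3]  new=[0,3]  stable
  step 15. node 4  ⊔preds=[-3,3]  new=[-3,3]  old=[-2,2]  +wl: 
  step 16. node 2  ⊔preds=[-3,3]  new=[-3,3]  old=[-1,3]  +wl: 0
  step 17. node 7  ⊔preds=[-3,3]  new=[-3,3]  stable
  step 18. node 0  ⊔preds=[-3,3]  new=[-3,2]  stable

Least fixpoint reached:
  node 0: [-3,2]
  node 1: [-3,3]
  node 2: [-3,3]
  node 3: [0,3]
  node 4: [-3,3]
  node 5: [-1,2]
  node 6: [-3,3]
  node 7: [-3,3]

18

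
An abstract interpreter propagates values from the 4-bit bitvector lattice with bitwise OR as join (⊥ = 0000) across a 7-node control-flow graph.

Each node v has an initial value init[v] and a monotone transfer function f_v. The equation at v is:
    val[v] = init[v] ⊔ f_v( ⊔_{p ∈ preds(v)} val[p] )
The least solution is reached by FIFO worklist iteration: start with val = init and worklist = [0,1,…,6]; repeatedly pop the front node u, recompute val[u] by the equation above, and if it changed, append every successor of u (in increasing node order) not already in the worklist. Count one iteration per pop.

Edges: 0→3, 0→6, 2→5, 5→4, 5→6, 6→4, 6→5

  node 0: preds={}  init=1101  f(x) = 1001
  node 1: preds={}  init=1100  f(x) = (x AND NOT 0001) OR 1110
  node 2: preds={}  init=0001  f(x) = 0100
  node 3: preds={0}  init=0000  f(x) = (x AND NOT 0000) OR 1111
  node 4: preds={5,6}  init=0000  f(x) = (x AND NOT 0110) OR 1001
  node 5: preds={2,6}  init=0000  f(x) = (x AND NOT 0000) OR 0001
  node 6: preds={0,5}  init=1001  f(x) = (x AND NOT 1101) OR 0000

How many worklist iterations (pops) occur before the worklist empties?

8

Trace (8 dequeues):
  [1] u=0 | in 0000 | out 1101 | ==
  [2] u=1 | in 0000 | out 1110 | prev 1100 | push {}
  [3] u=2 | in 0000 | out 0101 | prev 0001 | push {}
  [4] u=3 | in 1101 | out 1111 | prev 0000 | push {}
  [5] u=4 | in 1001 | out 1001 | prev 0000 | push {}
  [6] u=5 | in 1101 | out 1101 | prev 0000 | push {4}
  [7] u=6 | in 1101 | out 1001 | ==
  [8] u=4 | in 1101 | out 1001 | ==

Converged values:
  [0] 1101
  [1] 1110
  [2] 0101
  [3] 1111
  [4] 1001
  [5] 1101
  [6] 1001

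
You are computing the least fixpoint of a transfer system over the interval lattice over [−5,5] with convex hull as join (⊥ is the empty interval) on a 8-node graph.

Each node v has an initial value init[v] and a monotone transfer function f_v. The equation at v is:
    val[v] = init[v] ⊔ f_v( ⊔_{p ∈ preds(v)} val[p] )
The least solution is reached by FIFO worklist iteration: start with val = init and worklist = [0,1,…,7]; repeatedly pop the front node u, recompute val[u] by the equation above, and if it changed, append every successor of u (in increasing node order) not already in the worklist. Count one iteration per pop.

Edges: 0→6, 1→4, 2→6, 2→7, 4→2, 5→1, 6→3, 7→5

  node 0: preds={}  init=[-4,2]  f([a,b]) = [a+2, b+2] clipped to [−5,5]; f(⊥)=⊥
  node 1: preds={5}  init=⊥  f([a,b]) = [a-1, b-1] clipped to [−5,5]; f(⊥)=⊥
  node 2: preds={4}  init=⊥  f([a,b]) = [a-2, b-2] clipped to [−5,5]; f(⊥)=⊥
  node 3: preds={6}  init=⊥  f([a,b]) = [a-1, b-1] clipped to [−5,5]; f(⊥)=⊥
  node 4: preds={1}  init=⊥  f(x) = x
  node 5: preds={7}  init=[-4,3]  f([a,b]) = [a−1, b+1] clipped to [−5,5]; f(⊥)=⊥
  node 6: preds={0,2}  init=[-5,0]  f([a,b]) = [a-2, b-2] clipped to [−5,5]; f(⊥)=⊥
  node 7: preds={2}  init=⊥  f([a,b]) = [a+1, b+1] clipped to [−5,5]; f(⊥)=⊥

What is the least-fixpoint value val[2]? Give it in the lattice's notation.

[-5,0]

Iteration log — 13 steps:
  step 1. node 0  ⊔preds=⊥  new=[-4,2]  stable
  step 2. node 1  ⊔preds=[-4,3]  new=[-5,2]  old=⊥  +wl: 
  step 3. node 2  ⊔preds=⊥  new=⊥  stable
  step 4. node 3  ⊔preds=[-5,0]  new=[-5,-1]  old=⊥  +wl: 
  step 5. node 4  ⊔preds=[-5,2]  new=[-5,2]  old=⊥  +wl: 2
  step 6. node 5  ⊔preds=⊥  new=[-4,3]  stable
  step 7. node 6  ⊔preds=[-4,2]  new=[-5,0]  stable
  step 8. node 7  ⊔preds=⊥  new=⊥  stable
  step 9. node 2  ⊔preds=[-5,2]  new=[-5,0]  old=⊥  +wl: 6,7
  step 10. node 6  ⊔preds=[-5,2]  new=[-5,0]  stable
  step 11. node 7  ⊔preds=[-5,0]  new=[-4,1]  old=⊥  +wl: 5
  step 12. node 5  ⊔preds=[-4,1]  new=[-5,3]  old=[-4,3]  +wl: 1
  step 13. node 1  ⊔preds=[-5,3]  new=[-5,2]  stable

Least fixpoint reached:
  node 0: [-4,2]
  node 1: [-5,2]
  node 2: [-5,0]
  node 3: [-5,-1]
  node 4: [-5,2]
  node 5: [-5,3]
  node 6: [-5,0]
  node 7: [-4,1]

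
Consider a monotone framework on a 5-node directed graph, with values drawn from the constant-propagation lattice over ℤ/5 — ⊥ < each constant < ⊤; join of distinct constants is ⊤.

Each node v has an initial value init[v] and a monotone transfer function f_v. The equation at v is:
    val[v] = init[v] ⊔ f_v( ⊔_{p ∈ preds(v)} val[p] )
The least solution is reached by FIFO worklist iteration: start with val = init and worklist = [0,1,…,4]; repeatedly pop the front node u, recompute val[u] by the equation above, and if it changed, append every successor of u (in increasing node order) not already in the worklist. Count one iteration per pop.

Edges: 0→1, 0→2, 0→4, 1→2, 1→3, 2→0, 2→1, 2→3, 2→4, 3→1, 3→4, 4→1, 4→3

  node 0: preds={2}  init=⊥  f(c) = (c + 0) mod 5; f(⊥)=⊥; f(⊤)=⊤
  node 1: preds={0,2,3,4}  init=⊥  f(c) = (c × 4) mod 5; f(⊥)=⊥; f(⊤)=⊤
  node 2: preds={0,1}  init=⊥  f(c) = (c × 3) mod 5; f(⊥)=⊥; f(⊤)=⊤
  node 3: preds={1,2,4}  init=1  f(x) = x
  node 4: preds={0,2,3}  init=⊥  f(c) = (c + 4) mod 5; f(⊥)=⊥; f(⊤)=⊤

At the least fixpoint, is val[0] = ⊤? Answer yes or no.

Worklist (15 pops):
  #1 pop 0: in=⊥ → ⊥ (no change)
  #2 pop 1: in=1 → 4 (was ⊥); enqueue []
  #3 pop 2: in=4 → 2 (was ⊥); enqueue [0,1]
  #4 pop 3: in=⊤ → ⊤ (was 1); enqueue []
  #5 pop 4: in=⊤ → ⊤ (was ⊥); enqueue [3]
  #6 pop 0: in=2 → 2 (was ⊥); enqueue [2,4]
  #7 pop 1: in=⊤ → ⊤ (was 4); enqueue []
  #8 pop 3: in=⊤ → ⊤ (no change)
  #9 pop 2: in=⊤ → ⊤ (was 2); enqueue [0,1,3]
  #10 pop 4: in=⊤ → ⊤ (no change)
  #11 pop 0: in=⊤ → ⊤ (was 2); enqueue [2,4]
  #12 pop 1: in=⊤ → ⊤ (no change)
  #13 pop 3: in=⊤ → ⊤ (no change)
  #14 pop 2: in=⊤ → ⊤ (no change)
  #15 pop 4: in=⊤ → ⊤ (no change)

Fixpoint:
  val[0] = ⊤
  val[1] = ⊤
  val[2] = ⊤
  val[3] = ⊤
  val[4] = ⊤

yes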